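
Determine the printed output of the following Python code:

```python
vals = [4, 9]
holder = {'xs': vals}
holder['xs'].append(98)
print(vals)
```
[4, 9, 98]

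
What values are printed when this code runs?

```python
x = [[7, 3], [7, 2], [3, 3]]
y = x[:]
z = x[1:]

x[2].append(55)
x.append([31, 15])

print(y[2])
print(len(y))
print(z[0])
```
[3, 3, 55]
3
[7, 2]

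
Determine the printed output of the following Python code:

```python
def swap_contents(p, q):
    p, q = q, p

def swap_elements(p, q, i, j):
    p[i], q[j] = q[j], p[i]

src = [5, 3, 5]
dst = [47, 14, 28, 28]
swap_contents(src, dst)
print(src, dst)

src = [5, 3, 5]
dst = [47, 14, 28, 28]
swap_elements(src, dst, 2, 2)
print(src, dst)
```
[5, 3, 5] [47, 14, 28, 28]
[5, 3, 28] [47, 14, 5, 28]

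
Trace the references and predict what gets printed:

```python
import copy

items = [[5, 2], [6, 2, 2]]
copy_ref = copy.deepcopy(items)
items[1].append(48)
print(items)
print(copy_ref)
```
[[5, 2], [6, 2, 2, 48]]
[[5, 2], [6, 2, 2]]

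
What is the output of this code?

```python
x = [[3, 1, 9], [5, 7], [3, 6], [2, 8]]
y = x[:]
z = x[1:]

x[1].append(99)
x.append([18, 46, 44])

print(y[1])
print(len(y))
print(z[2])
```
[5, 7, 99]
4
[2, 8]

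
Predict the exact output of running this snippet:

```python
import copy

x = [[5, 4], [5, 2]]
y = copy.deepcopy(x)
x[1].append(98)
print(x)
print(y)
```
[[5, 4], [5, 2, 98]]
[[5, 4], [5, 2]]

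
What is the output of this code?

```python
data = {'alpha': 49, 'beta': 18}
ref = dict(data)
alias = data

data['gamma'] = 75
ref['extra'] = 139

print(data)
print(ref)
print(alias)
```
{'alpha': 49, 'beta': 18, 'gamma': 75}
{'alpha': 49, 'beta': 18, 'extra': 139}
{'alpha': 49, 'beta': 18, 'gamma': 75}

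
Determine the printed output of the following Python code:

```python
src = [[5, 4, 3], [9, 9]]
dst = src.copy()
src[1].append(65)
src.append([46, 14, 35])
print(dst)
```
[[5, 4, 3], [9, 9, 65]]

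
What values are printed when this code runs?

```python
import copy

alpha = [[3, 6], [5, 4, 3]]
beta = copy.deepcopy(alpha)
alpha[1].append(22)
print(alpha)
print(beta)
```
[[3, 6], [5, 4, 3, 22]]
[[3, 6], [5, 4, 3]]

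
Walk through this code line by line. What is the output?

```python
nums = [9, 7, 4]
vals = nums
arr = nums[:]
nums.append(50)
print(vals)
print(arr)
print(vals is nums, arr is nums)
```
[9, 7, 4, 50]
[9, 7, 4]
True False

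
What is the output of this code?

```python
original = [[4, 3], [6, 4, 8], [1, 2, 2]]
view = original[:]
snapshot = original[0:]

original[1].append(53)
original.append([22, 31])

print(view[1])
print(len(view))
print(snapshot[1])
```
[6, 4, 8, 53]
3
[6, 4, 8, 53]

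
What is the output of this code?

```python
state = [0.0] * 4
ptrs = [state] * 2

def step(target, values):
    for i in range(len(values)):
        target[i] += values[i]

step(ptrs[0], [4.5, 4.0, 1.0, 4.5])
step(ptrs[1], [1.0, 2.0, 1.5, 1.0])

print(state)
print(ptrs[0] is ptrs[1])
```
[5.5, 6.0, 2.5, 5.5]
True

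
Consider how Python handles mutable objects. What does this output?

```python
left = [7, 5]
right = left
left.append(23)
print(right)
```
[7, 5, 23]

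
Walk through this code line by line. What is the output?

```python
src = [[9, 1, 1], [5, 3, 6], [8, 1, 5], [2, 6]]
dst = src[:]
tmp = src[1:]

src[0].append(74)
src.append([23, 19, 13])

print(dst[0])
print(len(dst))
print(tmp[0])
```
[9, 1, 1, 74]
4
[5, 3, 6]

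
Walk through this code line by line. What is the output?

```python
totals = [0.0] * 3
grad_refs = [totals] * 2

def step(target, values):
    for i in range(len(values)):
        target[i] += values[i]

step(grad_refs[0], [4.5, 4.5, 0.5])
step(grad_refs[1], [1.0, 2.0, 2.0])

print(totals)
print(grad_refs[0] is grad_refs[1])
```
[5.5, 6.5, 2.5]
True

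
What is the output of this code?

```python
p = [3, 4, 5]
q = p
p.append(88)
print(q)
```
[3, 4, 5, 88]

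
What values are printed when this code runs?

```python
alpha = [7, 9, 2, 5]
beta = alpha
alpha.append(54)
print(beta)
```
[7, 9, 2, 5, 54]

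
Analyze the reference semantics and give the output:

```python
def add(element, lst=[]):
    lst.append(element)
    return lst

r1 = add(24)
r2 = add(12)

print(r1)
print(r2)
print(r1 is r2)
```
[24, 12]
[24, 12]
True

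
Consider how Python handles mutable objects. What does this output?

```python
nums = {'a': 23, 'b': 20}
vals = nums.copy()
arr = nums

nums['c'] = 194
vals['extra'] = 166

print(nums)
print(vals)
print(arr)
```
{'a': 23, 'b': 20, 'c': 194}
{'a': 23, 'b': 20, 'extra': 166}
{'a': 23, 'b': 20, 'c': 194}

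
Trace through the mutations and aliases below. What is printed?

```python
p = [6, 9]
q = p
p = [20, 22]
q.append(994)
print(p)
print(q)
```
[20, 22]
[6, 9, 994]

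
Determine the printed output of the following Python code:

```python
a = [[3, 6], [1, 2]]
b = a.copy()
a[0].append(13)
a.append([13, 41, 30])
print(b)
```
[[3, 6, 13], [1, 2]]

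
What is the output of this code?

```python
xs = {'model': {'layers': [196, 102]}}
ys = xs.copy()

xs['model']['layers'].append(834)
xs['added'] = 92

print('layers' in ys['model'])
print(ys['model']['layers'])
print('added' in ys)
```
True
[196, 102, 834]
False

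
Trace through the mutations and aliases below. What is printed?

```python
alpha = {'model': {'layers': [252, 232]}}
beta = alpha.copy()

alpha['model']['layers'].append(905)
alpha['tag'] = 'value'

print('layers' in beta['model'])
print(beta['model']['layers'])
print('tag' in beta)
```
True
[252, 232, 905]
False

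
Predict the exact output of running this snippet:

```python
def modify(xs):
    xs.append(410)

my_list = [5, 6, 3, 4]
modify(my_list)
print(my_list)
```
[5, 6, 3, 4, 410]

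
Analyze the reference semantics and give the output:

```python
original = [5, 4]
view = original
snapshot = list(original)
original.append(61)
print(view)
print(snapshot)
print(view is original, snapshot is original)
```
[5, 4, 61]
[5, 4]
True False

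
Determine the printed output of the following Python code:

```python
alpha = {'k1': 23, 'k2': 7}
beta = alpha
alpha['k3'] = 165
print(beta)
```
{'k1': 23, 'k2': 7, 'k3': 165}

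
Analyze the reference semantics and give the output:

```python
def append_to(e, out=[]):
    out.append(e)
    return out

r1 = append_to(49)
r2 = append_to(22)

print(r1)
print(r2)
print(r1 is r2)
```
[49, 22]
[49, 22]
True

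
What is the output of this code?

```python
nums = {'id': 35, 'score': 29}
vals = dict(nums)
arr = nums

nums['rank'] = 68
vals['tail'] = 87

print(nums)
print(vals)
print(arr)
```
{'id': 35, 'score': 29, 'rank': 68}
{'id': 35, 'score': 29, 'tail': 87}
{'id': 35, 'score': 29, 'rank': 68}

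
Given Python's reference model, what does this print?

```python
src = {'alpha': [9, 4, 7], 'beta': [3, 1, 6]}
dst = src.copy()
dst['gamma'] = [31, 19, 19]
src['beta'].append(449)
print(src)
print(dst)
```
{'alpha': [9, 4, 7], 'beta': [3, 1, 6, 449]}
{'alpha': [9, 4, 7], 'beta': [3, 1, 6, 449], 'gamma': [31, 19, 19]}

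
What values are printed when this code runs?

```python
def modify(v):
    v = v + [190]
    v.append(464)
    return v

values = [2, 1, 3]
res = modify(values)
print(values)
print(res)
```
[2, 1, 3]
[2, 1, 3, 190, 464]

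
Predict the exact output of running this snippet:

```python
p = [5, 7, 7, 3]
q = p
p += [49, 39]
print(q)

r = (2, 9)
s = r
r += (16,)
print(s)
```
[5, 7, 7, 3, 49, 39]
(2, 9)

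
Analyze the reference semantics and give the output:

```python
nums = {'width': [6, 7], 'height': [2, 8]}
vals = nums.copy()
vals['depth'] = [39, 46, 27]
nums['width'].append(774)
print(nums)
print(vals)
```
{'width': [6, 7, 774], 'height': [2, 8]}
{'width': [6, 7, 774], 'height': [2, 8], 'depth': [39, 46, 27]}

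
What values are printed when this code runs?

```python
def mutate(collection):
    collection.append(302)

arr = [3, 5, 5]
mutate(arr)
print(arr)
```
[3, 5, 5, 302]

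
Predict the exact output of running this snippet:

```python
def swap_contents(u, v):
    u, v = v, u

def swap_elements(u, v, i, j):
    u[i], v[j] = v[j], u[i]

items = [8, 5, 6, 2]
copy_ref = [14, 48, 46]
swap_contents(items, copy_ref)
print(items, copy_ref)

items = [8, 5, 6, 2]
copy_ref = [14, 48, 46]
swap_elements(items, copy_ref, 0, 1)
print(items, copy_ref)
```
[8, 5, 6, 2] [14, 48, 46]
[48, 5, 6, 2] [14, 8, 46]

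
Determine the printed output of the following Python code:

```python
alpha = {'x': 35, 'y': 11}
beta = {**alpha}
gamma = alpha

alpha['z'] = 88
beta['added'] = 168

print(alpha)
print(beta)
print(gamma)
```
{'x': 35, 'y': 11, 'z': 88}
{'x': 35, 'y': 11, 'added': 168}
{'x': 35, 'y': 11, 'z': 88}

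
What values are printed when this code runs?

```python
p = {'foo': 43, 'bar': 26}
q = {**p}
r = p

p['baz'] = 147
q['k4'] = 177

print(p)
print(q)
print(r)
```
{'foo': 43, 'bar': 26, 'baz': 147}
{'foo': 43, 'bar': 26, 'k4': 177}
{'foo': 43, 'bar': 26, 'baz': 147}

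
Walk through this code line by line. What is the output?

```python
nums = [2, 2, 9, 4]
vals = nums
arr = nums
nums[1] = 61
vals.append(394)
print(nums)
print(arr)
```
[2, 61, 9, 4, 394]
[2, 61, 9, 4, 394]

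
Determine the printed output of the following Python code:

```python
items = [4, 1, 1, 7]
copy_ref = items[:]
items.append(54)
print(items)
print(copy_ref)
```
[4, 1, 1, 7, 54]
[4, 1, 1, 7]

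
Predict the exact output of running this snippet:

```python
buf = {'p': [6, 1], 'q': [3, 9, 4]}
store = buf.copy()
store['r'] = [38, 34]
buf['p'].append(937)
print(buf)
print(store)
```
{'p': [6, 1, 937], 'q': [3, 9, 4]}
{'p': [6, 1, 937], 'q': [3, 9, 4], 'r': [38, 34]}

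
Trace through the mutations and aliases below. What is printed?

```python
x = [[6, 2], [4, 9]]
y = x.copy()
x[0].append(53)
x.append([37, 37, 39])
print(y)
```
[[6, 2, 53], [4, 9]]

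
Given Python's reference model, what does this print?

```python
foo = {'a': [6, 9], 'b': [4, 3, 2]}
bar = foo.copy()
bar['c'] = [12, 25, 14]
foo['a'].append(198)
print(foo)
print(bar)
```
{'a': [6, 9, 198], 'b': [4, 3, 2]}
{'a': [6, 9, 198], 'b': [4, 3, 2], 'c': [12, 25, 14]}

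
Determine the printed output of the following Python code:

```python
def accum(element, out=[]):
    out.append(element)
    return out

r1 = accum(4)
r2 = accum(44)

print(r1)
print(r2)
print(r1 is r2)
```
[4, 44]
[4, 44]
True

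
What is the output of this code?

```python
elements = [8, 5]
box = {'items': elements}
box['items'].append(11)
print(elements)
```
[8, 5, 11]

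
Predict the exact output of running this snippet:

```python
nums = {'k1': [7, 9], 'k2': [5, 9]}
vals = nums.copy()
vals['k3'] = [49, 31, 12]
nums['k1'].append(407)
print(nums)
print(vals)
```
{'k1': [7, 9, 407], 'k2': [5, 9]}
{'k1': [7, 9, 407], 'k2': [5, 9], 'k3': [49, 31, 12]}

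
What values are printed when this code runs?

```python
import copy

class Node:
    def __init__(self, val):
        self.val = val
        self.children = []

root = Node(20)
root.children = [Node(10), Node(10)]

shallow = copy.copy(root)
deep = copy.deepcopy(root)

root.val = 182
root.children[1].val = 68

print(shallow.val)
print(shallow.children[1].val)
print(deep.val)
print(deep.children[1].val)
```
20
68
20
10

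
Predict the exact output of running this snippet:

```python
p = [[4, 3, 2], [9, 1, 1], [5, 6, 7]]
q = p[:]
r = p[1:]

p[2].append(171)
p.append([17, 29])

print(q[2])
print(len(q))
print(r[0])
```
[5, 6, 7, 171]
3
[9, 1, 1]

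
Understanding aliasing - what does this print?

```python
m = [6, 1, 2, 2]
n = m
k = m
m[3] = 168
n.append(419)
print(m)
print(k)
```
[6, 1, 2, 168, 419]
[6, 1, 2, 168, 419]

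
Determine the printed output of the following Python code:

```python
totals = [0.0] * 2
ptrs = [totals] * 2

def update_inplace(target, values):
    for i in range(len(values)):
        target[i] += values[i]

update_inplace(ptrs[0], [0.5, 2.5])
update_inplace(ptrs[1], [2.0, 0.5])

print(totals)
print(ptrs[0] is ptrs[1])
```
[2.5, 3.0]
True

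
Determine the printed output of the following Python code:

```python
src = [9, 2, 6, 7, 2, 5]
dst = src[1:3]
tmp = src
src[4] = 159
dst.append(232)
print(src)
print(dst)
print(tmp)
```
[9, 2, 6, 7, 159, 5]
[2, 6, 232]
[9, 2, 6, 7, 159, 5]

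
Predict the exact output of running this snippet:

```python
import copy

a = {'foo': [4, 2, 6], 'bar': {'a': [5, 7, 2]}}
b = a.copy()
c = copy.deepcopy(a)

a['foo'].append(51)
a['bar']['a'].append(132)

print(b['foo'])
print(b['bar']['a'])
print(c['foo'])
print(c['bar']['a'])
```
[4, 2, 6, 51]
[5, 7, 2, 132]
[4, 2, 6]
[5, 7, 2]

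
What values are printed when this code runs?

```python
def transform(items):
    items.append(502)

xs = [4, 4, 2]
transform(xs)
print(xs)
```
[4, 4, 2, 502]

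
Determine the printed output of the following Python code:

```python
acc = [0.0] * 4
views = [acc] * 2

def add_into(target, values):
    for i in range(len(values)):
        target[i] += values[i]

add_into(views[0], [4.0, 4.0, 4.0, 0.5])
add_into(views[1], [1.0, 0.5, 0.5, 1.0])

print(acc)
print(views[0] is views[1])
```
[5.0, 4.5, 4.5, 1.5]
True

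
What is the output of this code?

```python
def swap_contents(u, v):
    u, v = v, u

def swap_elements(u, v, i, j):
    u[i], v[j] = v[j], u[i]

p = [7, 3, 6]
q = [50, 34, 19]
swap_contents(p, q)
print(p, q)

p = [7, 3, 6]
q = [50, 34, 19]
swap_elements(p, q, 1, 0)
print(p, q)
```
[7, 3, 6] [50, 34, 19]
[7, 50, 6] [3, 34, 19]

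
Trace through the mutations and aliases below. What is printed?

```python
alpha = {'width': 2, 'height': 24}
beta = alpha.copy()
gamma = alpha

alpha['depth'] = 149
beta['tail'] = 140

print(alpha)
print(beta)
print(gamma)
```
{'width': 2, 'height': 24, 'depth': 149}
{'width': 2, 'height': 24, 'tail': 140}
{'width': 2, 'height': 24, 'depth': 149}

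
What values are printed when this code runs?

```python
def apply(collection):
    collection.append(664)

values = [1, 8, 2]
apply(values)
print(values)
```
[1, 8, 2, 664]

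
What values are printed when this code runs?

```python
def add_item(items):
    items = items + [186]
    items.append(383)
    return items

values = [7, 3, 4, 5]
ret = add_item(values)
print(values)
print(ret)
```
[7, 3, 4, 5]
[7, 3, 4, 5, 186, 383]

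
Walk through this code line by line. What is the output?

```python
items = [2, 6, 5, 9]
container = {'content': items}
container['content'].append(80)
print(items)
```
[2, 6, 5, 9, 80]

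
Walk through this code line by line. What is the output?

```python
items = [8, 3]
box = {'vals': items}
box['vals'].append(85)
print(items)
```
[8, 3, 85]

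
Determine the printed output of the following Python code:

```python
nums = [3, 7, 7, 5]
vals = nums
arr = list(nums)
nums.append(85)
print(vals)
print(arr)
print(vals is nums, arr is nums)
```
[3, 7, 7, 5, 85]
[3, 7, 7, 5]
True False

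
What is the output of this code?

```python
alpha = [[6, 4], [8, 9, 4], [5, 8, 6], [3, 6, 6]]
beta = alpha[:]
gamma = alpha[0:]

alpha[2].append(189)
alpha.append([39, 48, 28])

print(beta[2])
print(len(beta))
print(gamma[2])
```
[5, 8, 6, 189]
4
[5, 8, 6, 189]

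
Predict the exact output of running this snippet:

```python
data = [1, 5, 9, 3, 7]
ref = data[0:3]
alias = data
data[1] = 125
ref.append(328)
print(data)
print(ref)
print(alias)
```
[1, 125, 9, 3, 7]
[1, 5, 9, 328]
[1, 125, 9, 3, 7]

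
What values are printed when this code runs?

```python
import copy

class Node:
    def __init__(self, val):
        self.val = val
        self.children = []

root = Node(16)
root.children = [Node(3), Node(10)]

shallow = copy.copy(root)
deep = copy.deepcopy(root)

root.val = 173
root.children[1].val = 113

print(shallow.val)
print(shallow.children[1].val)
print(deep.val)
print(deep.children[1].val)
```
16
113
16
10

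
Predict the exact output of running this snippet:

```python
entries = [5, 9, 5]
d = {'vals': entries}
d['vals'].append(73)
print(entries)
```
[5, 9, 5, 73]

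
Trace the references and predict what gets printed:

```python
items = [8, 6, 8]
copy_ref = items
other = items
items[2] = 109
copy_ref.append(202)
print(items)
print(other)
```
[8, 6, 109, 202]
[8, 6, 109, 202]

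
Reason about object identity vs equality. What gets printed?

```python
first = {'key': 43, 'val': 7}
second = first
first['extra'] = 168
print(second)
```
{'key': 43, 'val': 7, 'extra': 168}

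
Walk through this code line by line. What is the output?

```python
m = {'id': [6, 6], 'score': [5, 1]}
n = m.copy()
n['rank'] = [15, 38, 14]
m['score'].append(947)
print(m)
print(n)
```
{'id': [6, 6], 'score': [5, 1, 947]}
{'id': [6, 6], 'score': [5, 1, 947], 'rank': [15, 38, 14]}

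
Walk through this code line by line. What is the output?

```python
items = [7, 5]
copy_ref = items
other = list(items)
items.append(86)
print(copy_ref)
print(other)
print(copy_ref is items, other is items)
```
[7, 5, 86]
[7, 5]
True False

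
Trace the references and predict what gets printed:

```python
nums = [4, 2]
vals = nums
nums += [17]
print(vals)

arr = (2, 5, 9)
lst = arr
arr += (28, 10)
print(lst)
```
[4, 2, 17]
(2, 5, 9)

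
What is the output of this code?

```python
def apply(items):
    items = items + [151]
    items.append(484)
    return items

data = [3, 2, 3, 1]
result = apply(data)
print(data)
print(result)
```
[3, 2, 3, 1]
[3, 2, 3, 1, 151, 484]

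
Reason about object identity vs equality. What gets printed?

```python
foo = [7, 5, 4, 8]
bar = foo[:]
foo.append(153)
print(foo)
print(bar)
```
[7, 5, 4, 8, 153]
[7, 5, 4, 8]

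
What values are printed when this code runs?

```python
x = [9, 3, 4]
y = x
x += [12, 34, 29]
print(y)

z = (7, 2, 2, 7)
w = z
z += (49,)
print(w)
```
[9, 3, 4, 12, 34, 29]
(7, 2, 2, 7)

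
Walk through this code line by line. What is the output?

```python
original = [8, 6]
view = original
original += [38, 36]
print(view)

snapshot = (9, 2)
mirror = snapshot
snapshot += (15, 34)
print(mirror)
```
[8, 6, 38, 36]
(9, 2)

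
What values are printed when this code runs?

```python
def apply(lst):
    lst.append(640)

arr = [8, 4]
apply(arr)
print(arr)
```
[8, 4, 640]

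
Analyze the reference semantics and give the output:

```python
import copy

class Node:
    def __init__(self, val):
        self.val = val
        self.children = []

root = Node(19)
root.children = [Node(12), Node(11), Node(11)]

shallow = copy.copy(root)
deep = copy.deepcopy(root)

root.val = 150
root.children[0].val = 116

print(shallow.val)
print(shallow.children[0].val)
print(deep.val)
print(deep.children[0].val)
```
19
116
19
12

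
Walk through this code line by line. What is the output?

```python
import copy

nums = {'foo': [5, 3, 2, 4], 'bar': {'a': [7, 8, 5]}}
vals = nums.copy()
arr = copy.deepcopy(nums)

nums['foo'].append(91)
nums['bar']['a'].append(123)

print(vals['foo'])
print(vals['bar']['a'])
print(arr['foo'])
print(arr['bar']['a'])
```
[5, 3, 2, 4, 91]
[7, 8, 5, 123]
[5, 3, 2, 4]
[7, 8, 5]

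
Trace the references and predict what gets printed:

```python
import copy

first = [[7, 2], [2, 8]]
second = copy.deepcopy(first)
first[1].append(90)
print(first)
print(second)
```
[[7, 2], [2, 8, 90]]
[[7, 2], [2, 8]]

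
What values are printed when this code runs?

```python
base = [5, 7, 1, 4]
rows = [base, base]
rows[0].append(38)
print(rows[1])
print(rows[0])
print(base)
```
[5, 7, 1, 4, 38]
[5, 7, 1, 4, 38]
[5, 7, 1, 4, 38]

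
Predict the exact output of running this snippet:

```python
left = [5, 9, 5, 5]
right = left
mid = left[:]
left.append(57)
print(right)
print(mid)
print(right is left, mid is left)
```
[5, 9, 5, 5, 57]
[5, 9, 5, 5]
True False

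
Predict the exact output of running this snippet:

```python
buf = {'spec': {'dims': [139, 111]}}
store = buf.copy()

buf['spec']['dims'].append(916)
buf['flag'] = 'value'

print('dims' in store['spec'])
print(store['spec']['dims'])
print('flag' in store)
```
True
[139, 111, 916]
False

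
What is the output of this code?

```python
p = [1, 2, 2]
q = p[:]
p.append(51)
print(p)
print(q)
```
[1, 2, 2, 51]
[1, 2, 2]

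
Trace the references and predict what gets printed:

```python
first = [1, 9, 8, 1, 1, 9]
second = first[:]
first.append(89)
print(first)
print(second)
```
[1, 9, 8, 1, 1, 9, 89]
[1, 9, 8, 1, 1, 9]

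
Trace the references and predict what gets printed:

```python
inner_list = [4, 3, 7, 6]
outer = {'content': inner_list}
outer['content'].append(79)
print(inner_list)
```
[4, 3, 7, 6, 79]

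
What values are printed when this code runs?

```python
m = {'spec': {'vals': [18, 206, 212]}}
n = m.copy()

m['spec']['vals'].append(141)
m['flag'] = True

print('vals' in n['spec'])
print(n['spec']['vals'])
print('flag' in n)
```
True
[18, 206, 212, 141]
False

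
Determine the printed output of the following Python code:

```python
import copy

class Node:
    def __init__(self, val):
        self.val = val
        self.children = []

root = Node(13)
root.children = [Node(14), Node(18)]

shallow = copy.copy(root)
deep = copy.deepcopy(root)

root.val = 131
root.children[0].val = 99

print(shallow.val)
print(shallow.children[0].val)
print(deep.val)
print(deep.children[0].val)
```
13
99
13
14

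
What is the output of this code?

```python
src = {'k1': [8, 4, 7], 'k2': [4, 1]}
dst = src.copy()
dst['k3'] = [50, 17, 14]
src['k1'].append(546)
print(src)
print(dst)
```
{'k1': [8, 4, 7, 546], 'k2': [4, 1]}
{'k1': [8, 4, 7, 546], 'k2': [4, 1], 'k3': [50, 17, 14]}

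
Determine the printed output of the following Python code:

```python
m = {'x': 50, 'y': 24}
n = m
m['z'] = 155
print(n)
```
{'x': 50, 'y': 24, 'z': 155}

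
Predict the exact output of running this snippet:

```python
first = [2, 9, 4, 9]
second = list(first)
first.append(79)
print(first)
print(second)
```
[2, 9, 4, 9, 79]
[2, 9, 4, 9]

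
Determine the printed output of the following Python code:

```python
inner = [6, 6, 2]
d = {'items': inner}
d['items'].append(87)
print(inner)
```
[6, 6, 2, 87]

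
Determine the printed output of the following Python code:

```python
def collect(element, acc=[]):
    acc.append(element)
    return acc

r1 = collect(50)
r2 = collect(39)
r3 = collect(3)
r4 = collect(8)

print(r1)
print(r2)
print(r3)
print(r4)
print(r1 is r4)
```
[50, 39, 3, 8]
[50, 39, 3, 8]
[50, 39, 3, 8]
[50, 39, 3, 8]
True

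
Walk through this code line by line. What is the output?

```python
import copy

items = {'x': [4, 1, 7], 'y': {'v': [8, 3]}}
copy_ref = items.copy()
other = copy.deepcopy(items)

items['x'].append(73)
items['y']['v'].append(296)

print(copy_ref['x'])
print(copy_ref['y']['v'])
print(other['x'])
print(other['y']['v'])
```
[4, 1, 7, 73]
[8, 3, 296]
[4, 1, 7]
[8, 3]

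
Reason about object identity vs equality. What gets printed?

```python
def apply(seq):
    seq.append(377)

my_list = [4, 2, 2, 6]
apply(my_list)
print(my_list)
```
[4, 2, 2, 6, 377]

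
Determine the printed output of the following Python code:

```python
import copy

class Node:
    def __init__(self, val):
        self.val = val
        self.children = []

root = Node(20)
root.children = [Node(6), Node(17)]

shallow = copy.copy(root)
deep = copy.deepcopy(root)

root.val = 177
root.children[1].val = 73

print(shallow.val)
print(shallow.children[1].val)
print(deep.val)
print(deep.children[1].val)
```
20
73
20
17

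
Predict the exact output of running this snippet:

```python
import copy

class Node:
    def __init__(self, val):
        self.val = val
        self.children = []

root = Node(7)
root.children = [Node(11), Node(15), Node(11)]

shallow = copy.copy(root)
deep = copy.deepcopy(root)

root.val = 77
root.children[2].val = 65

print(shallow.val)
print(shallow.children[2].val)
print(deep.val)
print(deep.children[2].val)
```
7
65
7
11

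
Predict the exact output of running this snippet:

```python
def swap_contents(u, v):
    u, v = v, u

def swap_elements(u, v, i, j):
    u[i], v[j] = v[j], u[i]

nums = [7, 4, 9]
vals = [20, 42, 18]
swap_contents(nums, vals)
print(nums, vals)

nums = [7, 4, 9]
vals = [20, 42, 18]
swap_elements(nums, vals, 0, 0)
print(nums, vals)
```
[7, 4, 9] [20, 42, 18]
[20, 4, 9] [7, 42, 18]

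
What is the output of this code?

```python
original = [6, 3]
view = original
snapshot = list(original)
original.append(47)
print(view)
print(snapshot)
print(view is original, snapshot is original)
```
[6, 3, 47]
[6, 3]
True False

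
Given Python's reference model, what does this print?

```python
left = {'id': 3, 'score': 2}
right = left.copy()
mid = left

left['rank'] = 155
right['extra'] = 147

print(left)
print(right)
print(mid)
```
{'id': 3, 'score': 2, 'rank': 155}
{'id': 3, 'score': 2, 'extra': 147}
{'id': 3, 'score': 2, 'rank': 155}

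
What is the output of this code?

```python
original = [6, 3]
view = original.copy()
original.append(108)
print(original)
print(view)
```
[6, 3, 108]
[6, 3]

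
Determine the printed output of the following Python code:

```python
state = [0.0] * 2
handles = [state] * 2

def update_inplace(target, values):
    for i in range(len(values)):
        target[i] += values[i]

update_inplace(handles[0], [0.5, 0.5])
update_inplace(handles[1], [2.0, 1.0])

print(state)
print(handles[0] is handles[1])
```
[2.5, 1.5]
True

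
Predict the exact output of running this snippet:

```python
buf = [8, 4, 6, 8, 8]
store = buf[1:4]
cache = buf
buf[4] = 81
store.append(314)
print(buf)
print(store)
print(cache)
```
[8, 4, 6, 8, 81]
[4, 6, 8, 314]
[8, 4, 6, 8, 81]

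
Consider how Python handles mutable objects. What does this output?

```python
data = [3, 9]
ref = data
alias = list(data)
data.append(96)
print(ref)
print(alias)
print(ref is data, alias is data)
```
[3, 9, 96]
[3, 9]
True False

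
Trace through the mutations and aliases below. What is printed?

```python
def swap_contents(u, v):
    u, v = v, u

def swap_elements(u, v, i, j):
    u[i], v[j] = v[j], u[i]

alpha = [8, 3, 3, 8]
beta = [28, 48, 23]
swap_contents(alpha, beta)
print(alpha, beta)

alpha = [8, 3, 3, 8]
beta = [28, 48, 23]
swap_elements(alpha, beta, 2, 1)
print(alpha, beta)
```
[8, 3, 3, 8] [28, 48, 23]
[8, 3, 48, 8] [28, 3, 23]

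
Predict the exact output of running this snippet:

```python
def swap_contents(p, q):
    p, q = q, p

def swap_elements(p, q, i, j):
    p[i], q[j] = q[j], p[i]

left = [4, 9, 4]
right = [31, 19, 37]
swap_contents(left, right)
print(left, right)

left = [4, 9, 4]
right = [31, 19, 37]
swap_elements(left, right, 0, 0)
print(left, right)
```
[4, 9, 4] [31, 19, 37]
[31, 9, 4] [4, 19, 37]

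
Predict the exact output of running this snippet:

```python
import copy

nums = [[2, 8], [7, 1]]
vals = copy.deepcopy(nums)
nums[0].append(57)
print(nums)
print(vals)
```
[[2, 8, 57], [7, 1]]
[[2, 8], [7, 1]]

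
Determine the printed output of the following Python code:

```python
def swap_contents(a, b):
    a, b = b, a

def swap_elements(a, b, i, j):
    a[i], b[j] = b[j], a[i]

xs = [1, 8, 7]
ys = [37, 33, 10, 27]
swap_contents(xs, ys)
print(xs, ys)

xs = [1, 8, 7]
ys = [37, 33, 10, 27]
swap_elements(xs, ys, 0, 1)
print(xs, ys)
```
[1, 8, 7] [37, 33, 10, 27]
[33, 8, 7] [37, 1, 10, 27]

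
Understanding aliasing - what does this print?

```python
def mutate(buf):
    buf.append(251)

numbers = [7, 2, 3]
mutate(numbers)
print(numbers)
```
[7, 2, 3, 251]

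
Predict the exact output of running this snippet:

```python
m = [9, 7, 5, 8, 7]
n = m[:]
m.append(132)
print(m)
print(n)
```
[9, 7, 5, 8, 7, 132]
[9, 7, 5, 8, 7]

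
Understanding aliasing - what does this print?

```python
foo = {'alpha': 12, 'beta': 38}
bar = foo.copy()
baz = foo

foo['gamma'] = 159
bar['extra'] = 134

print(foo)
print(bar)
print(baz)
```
{'alpha': 12, 'beta': 38, 'gamma': 159}
{'alpha': 12, 'beta': 38, 'extra': 134}
{'alpha': 12, 'beta': 38, 'gamma': 159}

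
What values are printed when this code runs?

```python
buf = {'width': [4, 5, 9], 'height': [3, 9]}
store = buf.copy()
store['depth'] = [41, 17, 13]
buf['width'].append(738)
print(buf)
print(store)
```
{'width': [4, 5, 9, 738], 'height': [3, 9]}
{'width': [4, 5, 9, 738], 'height': [3, 9], 'depth': [41, 17, 13]}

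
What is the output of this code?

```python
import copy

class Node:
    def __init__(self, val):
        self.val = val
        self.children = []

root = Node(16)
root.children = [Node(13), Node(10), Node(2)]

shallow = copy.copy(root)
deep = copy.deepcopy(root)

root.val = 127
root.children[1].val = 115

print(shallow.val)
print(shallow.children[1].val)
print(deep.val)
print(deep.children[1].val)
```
16
115
16
10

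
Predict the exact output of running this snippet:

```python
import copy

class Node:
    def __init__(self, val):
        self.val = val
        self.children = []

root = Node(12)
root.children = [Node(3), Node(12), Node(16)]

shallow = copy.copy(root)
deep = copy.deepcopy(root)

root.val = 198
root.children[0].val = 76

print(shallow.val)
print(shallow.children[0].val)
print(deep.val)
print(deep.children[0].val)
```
12
76
12
3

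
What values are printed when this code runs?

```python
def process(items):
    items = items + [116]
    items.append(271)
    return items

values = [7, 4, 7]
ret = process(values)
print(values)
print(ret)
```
[7, 4, 7]
[7, 4, 7, 116, 271]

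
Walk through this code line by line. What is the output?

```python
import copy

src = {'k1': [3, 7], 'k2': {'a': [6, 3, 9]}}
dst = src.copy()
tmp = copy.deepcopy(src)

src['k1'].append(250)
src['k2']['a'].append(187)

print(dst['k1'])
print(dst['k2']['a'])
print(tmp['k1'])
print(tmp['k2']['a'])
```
[3, 7, 250]
[6, 3, 9, 187]
[3, 7]
[6, 3, 9]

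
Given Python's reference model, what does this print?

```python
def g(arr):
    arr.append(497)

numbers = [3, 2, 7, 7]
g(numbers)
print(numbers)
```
[3, 2, 7, 7, 497]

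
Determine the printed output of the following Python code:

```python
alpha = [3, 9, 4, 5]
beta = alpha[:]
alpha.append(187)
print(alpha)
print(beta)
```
[3, 9, 4, 5, 187]
[3, 9, 4, 5]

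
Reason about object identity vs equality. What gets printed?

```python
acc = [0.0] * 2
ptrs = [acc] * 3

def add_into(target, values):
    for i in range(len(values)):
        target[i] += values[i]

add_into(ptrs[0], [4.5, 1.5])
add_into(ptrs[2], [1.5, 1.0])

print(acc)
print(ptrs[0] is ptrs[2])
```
[6.0, 2.5]
True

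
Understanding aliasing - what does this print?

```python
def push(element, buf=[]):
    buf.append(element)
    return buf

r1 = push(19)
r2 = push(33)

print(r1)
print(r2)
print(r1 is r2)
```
[19, 33]
[19, 33]
True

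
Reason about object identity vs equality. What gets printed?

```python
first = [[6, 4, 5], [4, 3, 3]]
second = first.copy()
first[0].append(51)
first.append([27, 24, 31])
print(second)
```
[[6, 4, 5, 51], [4, 3, 3]]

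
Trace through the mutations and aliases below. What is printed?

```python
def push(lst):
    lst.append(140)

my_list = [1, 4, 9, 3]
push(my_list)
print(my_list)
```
[1, 4, 9, 3, 140]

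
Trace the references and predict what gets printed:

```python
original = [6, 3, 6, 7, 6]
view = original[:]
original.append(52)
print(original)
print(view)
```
[6, 3, 6, 7, 6, 52]
[6, 3, 6, 7, 6]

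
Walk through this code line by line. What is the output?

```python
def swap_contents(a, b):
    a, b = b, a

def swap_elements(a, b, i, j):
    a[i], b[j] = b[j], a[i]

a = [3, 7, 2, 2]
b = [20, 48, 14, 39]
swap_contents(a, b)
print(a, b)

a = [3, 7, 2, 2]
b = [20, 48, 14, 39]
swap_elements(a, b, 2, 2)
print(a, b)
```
[3, 7, 2, 2] [20, 48, 14, 39]
[3, 7, 14, 2] [20, 48, 2, 39]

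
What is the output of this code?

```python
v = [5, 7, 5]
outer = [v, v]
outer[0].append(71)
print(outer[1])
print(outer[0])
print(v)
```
[5, 7, 5, 71]
[5, 7, 5, 71]
[5, 7, 5, 71]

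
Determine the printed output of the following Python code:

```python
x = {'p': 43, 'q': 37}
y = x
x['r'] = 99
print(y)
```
{'p': 43, 'q': 37, 'r': 99}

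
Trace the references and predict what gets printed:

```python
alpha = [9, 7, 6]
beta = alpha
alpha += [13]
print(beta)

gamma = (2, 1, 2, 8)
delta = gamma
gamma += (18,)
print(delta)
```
[9, 7, 6, 13]
(2, 1, 2, 8)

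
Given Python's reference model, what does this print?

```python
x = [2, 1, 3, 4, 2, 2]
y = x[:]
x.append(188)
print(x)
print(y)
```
[2, 1, 3, 4, 2, 2, 188]
[2, 1, 3, 4, 2, 2]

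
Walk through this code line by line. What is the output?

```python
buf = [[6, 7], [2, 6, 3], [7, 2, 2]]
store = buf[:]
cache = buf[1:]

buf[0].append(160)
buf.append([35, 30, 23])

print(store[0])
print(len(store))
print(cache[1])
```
[6, 7, 160]
3
[7, 2, 2]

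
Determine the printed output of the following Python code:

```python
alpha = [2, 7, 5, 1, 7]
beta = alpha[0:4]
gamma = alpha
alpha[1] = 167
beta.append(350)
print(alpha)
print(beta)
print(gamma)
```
[2, 167, 5, 1, 7]
[2, 7, 5, 1, 350]
[2, 167, 5, 1, 7]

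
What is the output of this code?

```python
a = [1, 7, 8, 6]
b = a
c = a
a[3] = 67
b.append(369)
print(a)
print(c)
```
[1, 7, 8, 67, 369]
[1, 7, 8, 67, 369]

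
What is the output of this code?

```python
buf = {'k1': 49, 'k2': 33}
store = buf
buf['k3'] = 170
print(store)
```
{'k1': 49, 'k2': 33, 'k3': 170}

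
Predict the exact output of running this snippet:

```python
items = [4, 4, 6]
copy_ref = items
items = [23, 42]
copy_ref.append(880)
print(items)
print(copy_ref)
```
[23, 42]
[4, 4, 6, 880]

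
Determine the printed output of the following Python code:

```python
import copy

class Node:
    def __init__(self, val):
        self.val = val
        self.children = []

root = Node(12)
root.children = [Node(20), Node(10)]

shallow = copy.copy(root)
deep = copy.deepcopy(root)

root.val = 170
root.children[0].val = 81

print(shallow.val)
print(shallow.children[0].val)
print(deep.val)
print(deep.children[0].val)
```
12
81
12
20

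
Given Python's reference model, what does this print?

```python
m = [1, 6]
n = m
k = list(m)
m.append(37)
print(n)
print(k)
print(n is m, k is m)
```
[1, 6, 37]
[1, 6]
True False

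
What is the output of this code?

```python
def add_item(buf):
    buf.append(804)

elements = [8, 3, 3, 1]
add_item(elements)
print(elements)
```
[8, 3, 3, 1, 804]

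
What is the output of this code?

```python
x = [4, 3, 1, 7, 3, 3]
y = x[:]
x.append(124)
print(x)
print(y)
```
[4, 3, 1, 7, 3, 3, 124]
[4, 3, 1, 7, 3, 3]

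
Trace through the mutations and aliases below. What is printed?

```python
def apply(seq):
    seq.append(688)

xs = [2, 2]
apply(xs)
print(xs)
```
[2, 2, 688]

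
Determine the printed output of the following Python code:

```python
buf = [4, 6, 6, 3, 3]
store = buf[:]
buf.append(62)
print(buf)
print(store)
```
[4, 6, 6, 3, 3, 62]
[4, 6, 6, 3, 3]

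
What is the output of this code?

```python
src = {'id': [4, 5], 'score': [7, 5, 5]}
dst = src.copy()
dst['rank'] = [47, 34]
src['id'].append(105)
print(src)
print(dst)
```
{'id': [4, 5, 105], 'score': [7, 5, 5]}
{'id': [4, 5, 105], 'score': [7, 5, 5], 'rank': [47, 34]}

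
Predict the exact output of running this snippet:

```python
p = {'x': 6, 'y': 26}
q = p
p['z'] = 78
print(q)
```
{'x': 6, 'y': 26, 'z': 78}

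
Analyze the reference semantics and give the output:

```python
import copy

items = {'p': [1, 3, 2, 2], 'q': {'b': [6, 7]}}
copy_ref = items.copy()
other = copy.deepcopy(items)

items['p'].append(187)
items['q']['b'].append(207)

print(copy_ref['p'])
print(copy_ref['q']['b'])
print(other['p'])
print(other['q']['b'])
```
[1, 3, 2, 2, 187]
[6, 7, 207]
[1, 3, 2, 2]
[6, 7]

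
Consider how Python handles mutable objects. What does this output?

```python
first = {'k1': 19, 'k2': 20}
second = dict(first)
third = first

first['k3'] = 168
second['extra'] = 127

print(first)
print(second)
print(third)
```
{'k1': 19, 'k2': 20, 'k3': 168}
{'k1': 19, 'k2': 20, 'extra': 127}
{'k1': 19, 'k2': 20, 'k3': 168}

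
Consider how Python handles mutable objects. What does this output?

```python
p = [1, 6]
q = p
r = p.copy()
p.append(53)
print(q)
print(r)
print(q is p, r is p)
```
[1, 6, 53]
[1, 6]
True False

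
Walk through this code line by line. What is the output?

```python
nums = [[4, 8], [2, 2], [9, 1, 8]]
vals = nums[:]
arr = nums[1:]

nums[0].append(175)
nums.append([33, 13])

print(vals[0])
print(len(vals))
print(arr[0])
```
[4, 8, 175]
3
[2, 2]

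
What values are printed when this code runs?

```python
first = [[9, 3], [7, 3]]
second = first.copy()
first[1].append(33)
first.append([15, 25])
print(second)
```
[[9, 3], [7, 3, 33]]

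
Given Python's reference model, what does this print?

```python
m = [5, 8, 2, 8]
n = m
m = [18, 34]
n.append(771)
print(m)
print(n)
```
[18, 34]
[5, 8, 2, 8, 771]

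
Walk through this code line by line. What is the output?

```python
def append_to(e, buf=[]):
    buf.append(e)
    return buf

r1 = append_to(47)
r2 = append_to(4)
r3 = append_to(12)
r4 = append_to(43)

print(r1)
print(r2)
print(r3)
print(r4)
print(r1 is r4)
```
[47, 4, 12, 43]
[47, 4, 12, 43]
[47, 4, 12, 43]
[47, 4, 12, 43]
True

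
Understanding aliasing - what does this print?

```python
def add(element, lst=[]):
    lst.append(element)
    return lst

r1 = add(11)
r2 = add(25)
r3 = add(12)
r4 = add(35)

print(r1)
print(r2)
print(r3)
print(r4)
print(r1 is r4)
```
[11, 25, 12, 35]
[11, 25, 12, 35]
[11, 25, 12, 35]
[11, 25, 12, 35]
True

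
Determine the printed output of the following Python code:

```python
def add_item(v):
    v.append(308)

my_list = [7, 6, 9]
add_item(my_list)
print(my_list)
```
[7, 6, 9, 308]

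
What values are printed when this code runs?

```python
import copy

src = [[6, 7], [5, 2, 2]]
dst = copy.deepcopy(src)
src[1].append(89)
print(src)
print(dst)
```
[[6, 7], [5, 2, 2, 89]]
[[6, 7], [5, 2, 2]]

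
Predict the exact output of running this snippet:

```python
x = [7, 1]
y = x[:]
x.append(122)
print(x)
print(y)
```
[7, 1, 122]
[7, 1]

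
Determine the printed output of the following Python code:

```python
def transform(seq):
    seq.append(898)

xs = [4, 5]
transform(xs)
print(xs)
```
[4, 5, 898]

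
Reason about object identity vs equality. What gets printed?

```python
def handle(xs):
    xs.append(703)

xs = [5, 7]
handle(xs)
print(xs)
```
[5, 7, 703]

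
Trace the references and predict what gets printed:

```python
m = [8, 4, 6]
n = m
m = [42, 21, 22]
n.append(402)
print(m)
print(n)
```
[42, 21, 22]
[8, 4, 6, 402]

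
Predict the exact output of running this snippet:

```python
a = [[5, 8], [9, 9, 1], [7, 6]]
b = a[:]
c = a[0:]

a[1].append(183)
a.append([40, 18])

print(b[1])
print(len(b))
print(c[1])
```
[9, 9, 1, 183]
3
[9, 9, 1, 183]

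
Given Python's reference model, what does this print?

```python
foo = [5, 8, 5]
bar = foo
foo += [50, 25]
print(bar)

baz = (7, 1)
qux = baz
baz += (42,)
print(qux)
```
[5, 8, 5, 50, 25]
(7, 1)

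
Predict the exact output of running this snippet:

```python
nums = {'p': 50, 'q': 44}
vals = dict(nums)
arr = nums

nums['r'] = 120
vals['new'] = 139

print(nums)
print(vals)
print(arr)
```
{'p': 50, 'q': 44, 'r': 120}
{'p': 50, 'q': 44, 'new': 139}
{'p': 50, 'q': 44, 'r': 120}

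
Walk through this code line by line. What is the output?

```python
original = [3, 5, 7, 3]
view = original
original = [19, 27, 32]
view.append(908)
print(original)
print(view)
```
[19, 27, 32]
[3, 5, 7, 3, 908]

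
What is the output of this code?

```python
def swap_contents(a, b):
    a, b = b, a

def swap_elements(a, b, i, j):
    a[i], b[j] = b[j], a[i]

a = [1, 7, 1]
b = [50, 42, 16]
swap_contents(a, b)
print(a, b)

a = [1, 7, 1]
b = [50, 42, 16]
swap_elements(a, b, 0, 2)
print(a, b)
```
[1, 7, 1] [50, 42, 16]
[16, 7, 1] [50, 42, 1]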